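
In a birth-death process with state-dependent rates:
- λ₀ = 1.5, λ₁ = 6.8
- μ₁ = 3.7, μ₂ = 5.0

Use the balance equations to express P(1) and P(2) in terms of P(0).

Balance equations:
State 0: λ₀P₀ = μ₁P₁ → P₁ = (λ₀/μ₁)P₀ = (1.5/3.7)P₀ = 0.4054P₀
State 1: P₂ = (λ₀λ₁)/(μ₁μ₂)P₀ = (1.5×6.8)/(3.7×5.0)P₀ = 0.5514P₀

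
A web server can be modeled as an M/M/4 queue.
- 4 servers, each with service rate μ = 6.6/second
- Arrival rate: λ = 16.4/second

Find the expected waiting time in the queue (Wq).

Traffic intensity: ρ = λ/(cμ) = 16.4/(4×6.6) = 0.6212
Since ρ = 0.6212 < 1, system is stable.
Offered load a = λ/μ = cρ = 16.4/6.6 = 2.4848
P₀ = [ Σₙ₌₀^3 aⁿ/n! + a^4/(4!(1-ρ)) ]⁻¹
Σ = a^0/0! + a^1/1! + a^2/2! + a^3/3! = 1.00000 + 2.48485 + 3.08724 + 2.55710 = 9.1292
a^4/(4!(1-ρ)) = 38.12410/(24 × 0.3787879) = 4.1937
P₀ = 1/(9.1292 + 4.1937) = 0.07506
Lq = P₀·a^4·ρ / (4!(1-ρ)²) = 0.07506 × 38.1241 × 0.6212 / (24 × 0.1435) = 0.5162
Wq = Lq/λ = 0.5162/16.4 = 0.03148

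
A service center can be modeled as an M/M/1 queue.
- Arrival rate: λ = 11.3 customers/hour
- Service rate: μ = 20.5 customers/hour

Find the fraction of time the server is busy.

Server utilization: ρ = λ/μ
ρ = 11.3/20.5 = 0.5512
The server is busy 55.12% of the time.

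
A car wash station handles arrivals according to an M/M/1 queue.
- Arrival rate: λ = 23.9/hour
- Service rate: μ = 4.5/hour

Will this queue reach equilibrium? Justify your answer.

Stability requires ρ = λ/(cμ) < 1
ρ = 23.9/(1 × 4.5) = 23.9/4.50 = 5.3111
Since 5.3111 ≥ 1, the system is UNSTABLE.
Queue grows without bound. Need μ > λ = 23.9.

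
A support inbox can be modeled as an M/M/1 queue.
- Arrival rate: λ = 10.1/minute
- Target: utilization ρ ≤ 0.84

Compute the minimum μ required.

ρ = λ/μ, so μ = λ/ρ
μ ≥ 10.1/0.84 = 12.0238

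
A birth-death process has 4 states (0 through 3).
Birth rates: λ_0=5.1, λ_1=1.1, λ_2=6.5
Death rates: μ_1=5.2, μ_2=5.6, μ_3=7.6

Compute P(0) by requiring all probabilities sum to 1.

Ratios P(n)/P(0) = (λ₀···λₙ₋₁)/(μ₁···μₙ):
P(1)/P(0) = (5.1)/(5.2) = 0.98077
P(2)/P(0) = (5.1×1.1)/(5.2×5.6) = 0.19265
P(3)/P(0) = (5.1×1.1×6.5)/(5.2×5.6×7.6) = 0.16477

Normalization: ∑ P(n) = 1
P(0) × (1.0000 + 0.98077 + 0.19265 + 0.16477) = 1
P(0) × 2.3382 = 1
P(0) = 1/2.3382 = 0.4277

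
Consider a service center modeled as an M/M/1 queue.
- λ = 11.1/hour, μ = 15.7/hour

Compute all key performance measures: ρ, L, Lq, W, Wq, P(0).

Step 1: ρ = λ/μ = 11.1/15.7 = 0.7070
Step 2: L = λ/(μ-λ) = 11.1/4.60 = 2.4130
Step 3: Lq = λ²/(μ(μ-λ)) = 123.21/(15.7×4.60) = 1.7060
Step 4: W = 1/(μ-λ) = 1/4.60 = 0.21739
Step 5: Wq = λ/(μ(μ-λ)) = 11.1/(15.7×4.60) = 0.1537
Step 6: P(0) = 1-ρ = 0.2930
Verify: L = λW = 11.1×0.21739 = 2.4130 ✔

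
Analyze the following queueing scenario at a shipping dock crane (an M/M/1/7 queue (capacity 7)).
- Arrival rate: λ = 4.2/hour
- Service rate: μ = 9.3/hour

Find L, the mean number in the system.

ρ = λ/μ = 4.2/9.3 = 0.45161
P₀ = (1-ρ)/(1-ρ^(K+1)) = (1-0.45161)/(1-0.45161^8) = 0.5484/0.9983 = 0.5493
P_K = P₀×ρ^K = 0.54934 × 0.45161^7 = 0.54934 × 0.0038313 = 0.002105
L = ρ[1 - (K+1)ρ^K + Kρ^(K+1)] / [(1-ρ)(1-ρ^(K+1))]
L = 0.45161 × (1 - 8×0.003831 + 7×0.001730) / ((1 - 0.45161) × (1 - 0.001730)) = 0.8097 containers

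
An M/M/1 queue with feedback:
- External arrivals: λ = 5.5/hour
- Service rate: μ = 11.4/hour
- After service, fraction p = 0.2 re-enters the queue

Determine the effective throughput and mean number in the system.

Effective arrival rate: λ_eff = λ/(1-p) = 5.5/(1-0.2) = 5.5/0.80 = 6.8750
ρ = λ_eff/μ = 6.8750/11.4 = 0.60307
L = ρ/(1-ρ) = 0.60307/(1-0.60307) = 1.5193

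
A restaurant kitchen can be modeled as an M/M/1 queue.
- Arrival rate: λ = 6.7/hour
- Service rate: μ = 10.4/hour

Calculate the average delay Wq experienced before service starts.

First, compute utilization: ρ = λ/μ = 6.7/10.4 = 0.6442
For M/M/1: Wq = λ/(μ(μ-λ))
Wq = 6.7/(10.4 × (10.4-6.7))
Wq = 6.7/(10.4 × 3.70)
Wq = 0.1741 hours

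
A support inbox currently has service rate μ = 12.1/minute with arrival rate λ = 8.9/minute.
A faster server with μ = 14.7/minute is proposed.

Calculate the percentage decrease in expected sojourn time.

System 1: ρ₁ = 8.9/12.1 = 0.7355, W₁ = 1/(12.1-8.9) = 0.3125
System 2: ρ₂ = 8.9/14.7 = 0.6054, W₂ = 1/(14.7-8.9) = 0.1724
Improvement: (W₁-W₂)/W₁ = (0.3125-0.1724)/0.3125 = 44.83%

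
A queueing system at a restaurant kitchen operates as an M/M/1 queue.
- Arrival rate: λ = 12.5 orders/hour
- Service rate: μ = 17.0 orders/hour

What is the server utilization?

Server utilization: ρ = λ/μ
ρ = 12.5/17.0 = 0.7353
The server is busy 73.53% of the time.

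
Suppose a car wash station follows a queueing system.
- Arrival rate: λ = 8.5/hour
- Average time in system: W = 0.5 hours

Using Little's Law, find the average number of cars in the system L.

Little's Law: L = λW
L = 8.5 × 0.5 = 4.2500 cars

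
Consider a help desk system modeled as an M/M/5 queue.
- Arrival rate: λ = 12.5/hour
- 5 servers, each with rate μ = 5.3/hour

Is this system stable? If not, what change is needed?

Stability requires ρ = λ/(cμ) < 1
ρ = 12.5/(5 × 5.3) = 12.5/26.50 = 0.4717
Since 0.4717 < 1, the system is STABLE.
The servers are busy 47.17% of the time.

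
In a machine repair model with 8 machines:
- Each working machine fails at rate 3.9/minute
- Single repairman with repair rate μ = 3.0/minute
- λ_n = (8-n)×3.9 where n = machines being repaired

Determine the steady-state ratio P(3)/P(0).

P(3)/P(0) = ∏_{i=0}^{3-1} λ_i/μ_{i+1}
= (8-0)×3.9/3.0 × (8-1)×3.9/3.0 × (8-2)×3.9/3.0
= 738.1920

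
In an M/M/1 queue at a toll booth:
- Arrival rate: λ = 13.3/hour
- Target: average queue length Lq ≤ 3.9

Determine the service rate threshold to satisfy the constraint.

For M/M/1: Lq = λ²/(μ(μ-λ))
Need Lq ≤ 3.9, i.e. μ(μ-λ) ≥ λ²/3.9
μ² - 13.3μ - 176.89/3.9 ≥ 0  →  μ² - 13.3μ - 45.3564 ≥ 0
Quadratic formula (positive root): μ = [λ + √(λ² + 4×45.3564)]/2
Discriminant: 176.89 + 4×45.3564 = 358.3156, √358.3156 = 18.9292
μ ≥ (13.3 + 18.9292)/2 = 16.1146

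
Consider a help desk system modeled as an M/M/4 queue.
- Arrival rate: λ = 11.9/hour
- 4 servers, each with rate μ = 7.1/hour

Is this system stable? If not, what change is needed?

Stability requires ρ = λ/(cμ) < 1
ρ = 11.9/(4 × 7.1) = 11.9/28.40 = 0.4190
Since 0.4190 < 1, the system is STABLE.
The servers are busy 41.90% of the time.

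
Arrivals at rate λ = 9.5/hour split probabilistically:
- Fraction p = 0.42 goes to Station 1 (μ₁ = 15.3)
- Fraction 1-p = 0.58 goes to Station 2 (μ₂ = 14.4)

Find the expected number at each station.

Effective rates: λ₁ = 9.5×0.42 = 3.99, λ₂ = 9.5×0.58 = 5.51
Station 1: ρ₁ = 3.99/15.3 = 0.2608, L₁ = ρ₁/(1-ρ₁) = 0.2608/(1-0.2608) = 0.3528
Station 2: ρ₂ = 5.51/14.4 = 0.38264, L₂ = ρ₂/(1-ρ₂) = 0.38264/(1-0.38264) = 0.6198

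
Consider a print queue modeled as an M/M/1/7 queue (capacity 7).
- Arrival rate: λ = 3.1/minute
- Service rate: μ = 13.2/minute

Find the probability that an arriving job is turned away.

ρ = λ/μ = 3.1/13.2 = 0.23485
P₀ = (1-ρ)/(1-ρ^(K+1)) = (1-0.23485)/(1-0.23485^8) = 0.76515/0.99999 = 0.7652
P_K = P₀×ρ^K = 0.7652 × 0.23485^7 = 0.7652 × 0.00003940 = 0.00003015
Blocking probability = 0.003015%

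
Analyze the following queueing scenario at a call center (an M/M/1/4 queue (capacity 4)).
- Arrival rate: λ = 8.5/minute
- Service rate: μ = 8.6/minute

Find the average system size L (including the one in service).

ρ = λ/μ = 8.5/8.6 = 0.98837
P₀ = (1-ρ)/(1-ρ^(K+1)) = (1-0.98837)/(1-0.98837^5) = 0.01163/0.05681 = 0.2047
P_K = P₀×ρ^K = 0.2047 × 0.98837^4 = 0.2047 × 0.9543 = 0.1953
L = ρ[1 - (K+1)ρ^K + Kρ^(K+1)] / [(1-ρ)(1-ρ^(K+1))]
L = 0.98837 × (1 - 5×0.95428527 + 4×0.94318693) / ((1 - 0.98837) × (1 - 0.94318693)) = 1.9766 calls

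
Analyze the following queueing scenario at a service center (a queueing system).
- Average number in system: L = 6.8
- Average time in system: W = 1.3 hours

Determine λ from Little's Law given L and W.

Little's Law: L = λW, so λ = L/W
λ = 6.8/1.3 = 5.2308 customers/hour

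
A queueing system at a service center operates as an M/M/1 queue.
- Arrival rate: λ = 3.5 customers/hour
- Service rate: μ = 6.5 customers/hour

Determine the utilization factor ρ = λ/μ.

Server utilization: ρ = λ/μ
ρ = 3.5/6.5 = 0.5385
The server is busy 53.85% of the time.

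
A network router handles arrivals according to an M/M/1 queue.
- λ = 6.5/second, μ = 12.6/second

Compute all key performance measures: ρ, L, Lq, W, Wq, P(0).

Step 1: ρ = λ/μ = 6.5/12.6 = 0.5159
Step 2: L = λ/(μ-λ) = 6.5/6.10 = 1.0656
Step 3: Lq = λ²/(μ(μ-λ)) = 42.25/(12.6×6.10) = 0.5497
Step 4: W = 1/(μ-λ) = 1/6.10 = 0.163934
Step 5: Wq = λ/(μ(μ-λ)) = 6.5/(12.6×6.10) = 0.08457
Step 6: P(0) = 1-ρ = 0.4841
Verify: L = λW = 6.5×0.163934 = 1.0656 ✔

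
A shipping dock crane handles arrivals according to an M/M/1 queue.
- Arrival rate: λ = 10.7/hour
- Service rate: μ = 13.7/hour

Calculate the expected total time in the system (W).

First, compute utilization: ρ = λ/μ = 10.7/13.7 = 0.7810
For M/M/1: W = 1/(μ-λ)
W = 1/(13.7-10.7) = 1/3.00
W = 0.3333 hours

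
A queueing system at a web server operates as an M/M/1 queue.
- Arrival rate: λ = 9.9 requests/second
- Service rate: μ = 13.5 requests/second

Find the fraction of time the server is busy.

Server utilization: ρ = λ/μ
ρ = 9.9/13.5 = 0.7333
The server is busy 73.33% of the time.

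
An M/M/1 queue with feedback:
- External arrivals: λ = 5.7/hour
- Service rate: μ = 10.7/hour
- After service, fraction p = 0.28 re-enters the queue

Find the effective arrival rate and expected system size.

Effective arrival rate: λ_eff = λ/(1-p) = 5.7/(1-0.28) = 5.7/0.72 = 7.916667
ρ = λ_eff/μ = 7.916667/10.7 = 0.739875
L = ρ/(1-ρ) = 0.739875/(1-0.739875) = 2.8443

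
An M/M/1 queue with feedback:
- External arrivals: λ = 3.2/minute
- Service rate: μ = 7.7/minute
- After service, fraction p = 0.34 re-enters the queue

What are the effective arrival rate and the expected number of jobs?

Effective arrival rate: λ_eff = λ/(1-p) = 3.2/(1-0.34) = 3.2/0.66 = 4.84848
ρ = λ_eff/μ = 4.84848/7.7 = 0.62967
L = ρ/(1-ρ) = 0.62967/(1-0.62967) = 1.7003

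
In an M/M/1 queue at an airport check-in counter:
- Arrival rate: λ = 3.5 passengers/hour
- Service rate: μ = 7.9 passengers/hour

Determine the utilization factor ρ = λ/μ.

Server utilization: ρ = λ/μ
ρ = 3.5/7.9 = 0.4430
The server is busy 44.30% of the time.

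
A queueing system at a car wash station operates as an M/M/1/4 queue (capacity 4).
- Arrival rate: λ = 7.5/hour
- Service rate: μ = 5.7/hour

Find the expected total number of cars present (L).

ρ = λ/μ = 7.5/5.7 = 1.3158
P₀ = (1-ρ)/(1-ρ^(K+1)) = (1-1.3158)/(1-1.3158^5) = -0.3158/-2.9441 = 0.1073
P_K = P₀×ρ^K = 0.10726 × 1.3158^4 = 0.10726 × 2.9975 = 0.3215
L = ρ[1 - (K+1)ρ^K + Kρ^(K+1)] / [(1-ρ)(1-ρ^(K+1))]
L = 1.3158 × (1 - 5×2.9975 + 4×3.9441) / ((1 - 1.3158) × (1 - 3.9441)) = 2.5317 cars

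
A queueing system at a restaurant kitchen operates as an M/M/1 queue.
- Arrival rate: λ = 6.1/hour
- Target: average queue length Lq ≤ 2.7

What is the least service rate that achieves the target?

For M/M/1: Lq = λ²/(μ(μ-λ))
Need Lq ≤ 2.7, i.e. μ(μ-λ) ≥ λ²/2.7
μ² - 6.1μ - 37.21/2.7 ≥ 0  →  μ² - 6.1μ - 13.78148 ≥ 0
Quadratic formula (positive root): μ = [λ + √(λ² + 4×13.78148)]/2
Discriminant: 37.21 + 4×13.78148 = 92.3359, √92.3359 = 9.6092
μ ≥ (6.1 + 9.6092)/2 = 7.8546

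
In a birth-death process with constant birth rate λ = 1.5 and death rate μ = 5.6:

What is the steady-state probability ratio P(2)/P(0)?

For constant rates: P(n)/P(0) = (λ/μ)^n
P(2)/P(0) = (1.5/5.6)^2 = 0.26786^2 = 0.07175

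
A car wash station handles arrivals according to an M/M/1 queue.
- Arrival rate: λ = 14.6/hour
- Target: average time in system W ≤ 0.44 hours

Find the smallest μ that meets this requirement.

For M/M/1: W = 1/(μ-λ)
Need W ≤ 0.44, so 1/(μ-λ) ≤ 0.44
μ - λ ≥ 1/0.44 = 2.2727
μ ≥ 14.6 + 2.2727 = 16.8727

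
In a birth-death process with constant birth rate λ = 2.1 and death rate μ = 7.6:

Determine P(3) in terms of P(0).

For constant rates: P(n)/P(0) = (λ/μ)^n
P(3)/P(0) = (2.1/7.6)^3 = 0.27632^3 = 0.02110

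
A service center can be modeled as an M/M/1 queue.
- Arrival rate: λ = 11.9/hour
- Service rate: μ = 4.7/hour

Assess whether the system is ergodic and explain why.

Stability requires ρ = λ/(cμ) < 1
ρ = 11.9/(1 × 4.7) = 11.9/4.70 = 2.5319
Since 2.5319 ≥ 1, the system is UNSTABLE.
Queue grows without bound. Need μ > λ = 11.9.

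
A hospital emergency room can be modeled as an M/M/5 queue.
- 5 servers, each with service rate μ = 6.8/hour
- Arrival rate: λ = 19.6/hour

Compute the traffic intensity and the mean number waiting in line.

Traffic intensity: ρ = λ/(cμ) = 19.6/(5×6.8) = 0.5765
Since ρ = 0.5765 < 1, system is stable.
Offered load a = λ/μ = cρ = 19.6/6.8 = 2.8824
P₀ = [ Σₙ₌₀^4 aⁿ/n! + a^5/(5!(1-ρ)) ]⁻¹
Σ = a^0/0! + a^1/1! + a^2/2! + a^3/3! + a^4/4! = 1.00000 + 2.88235 + 4.15398 + 3.99108 + 2.87592 = 14.9033
a^5/(5!(1-ρ)) = 198.9463/(120 × 0.423529) = 3.9145
P₀ = 1/(14.9033 + 3.9145) = 0.05314
Lq = P₀·a^5·ρ / (5!(1-ρ)²) = 0.05314 × 198.9463 × 0.5765 / (120 × 0.1794) = 0.2831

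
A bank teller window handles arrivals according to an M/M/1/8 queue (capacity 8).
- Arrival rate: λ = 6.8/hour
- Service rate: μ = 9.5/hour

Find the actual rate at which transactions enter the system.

ρ = λ/μ = 6.8/9.5 = 0.71579
P₀ = (1-ρ)/(1-ρ^(K+1)) = (1-0.71579)/(1-0.71579^9) = 0.28421/0.95067 = 0.2990
P_K = P₀×ρ^K = 0.2990 × 0.71579^8 = 0.2990 × 0.06891 = 0.02060
λ_eff = λ(1-P_K) = 6.8 × (1 - 0.02060) = 6.8 × 0.9794 = 6.6599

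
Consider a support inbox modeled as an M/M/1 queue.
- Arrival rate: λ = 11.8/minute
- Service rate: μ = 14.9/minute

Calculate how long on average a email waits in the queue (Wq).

First, compute utilization: ρ = λ/μ = 11.8/14.9 = 0.7919
For M/M/1: Wq = λ/(μ(μ-λ))
Wq = 11.8/(14.9 × (14.9-11.8))
Wq = 11.8/(14.9 × 3.10)
Wq = 0.2555 minutes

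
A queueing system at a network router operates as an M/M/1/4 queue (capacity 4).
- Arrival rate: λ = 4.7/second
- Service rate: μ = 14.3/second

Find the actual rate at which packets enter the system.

ρ = λ/μ = 4.7/14.3 = 0.32867
P₀ = (1-ρ)/(1-ρ^(K+1)) = (1-0.32867)/(1-0.32867^5) = 0.6713/0.9962 = 0.6739
P_K = P₀×ρ^K = 0.6739 × 0.32867^4 = 0.6739 × 0.01167 = 0.007864
λ_eff = λ(1-P_K) = 4.7 × (1 - 0.007864) = 4.7 × 0.992136 = 4.6630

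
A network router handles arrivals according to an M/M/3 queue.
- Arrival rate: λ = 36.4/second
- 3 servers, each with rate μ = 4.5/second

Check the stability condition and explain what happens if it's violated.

Stability requires ρ = λ/(cμ) < 1
ρ = 36.4/(3 × 4.5) = 36.4/13.50 = 2.6963
Since 2.6963 ≥ 1, the system is UNSTABLE.
Need c > λ/μ = 36.4/4.5 = 8.09.
Minimum servers needed: c = 9.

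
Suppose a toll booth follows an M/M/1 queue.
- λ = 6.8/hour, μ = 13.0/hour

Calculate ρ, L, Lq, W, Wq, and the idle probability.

Step 1: ρ = λ/μ = 6.8/13.0 = 0.5231
Step 2: L = λ/(μ-λ) = 6.8/6.20 = 1.0968
Step 3: Lq = λ²/(μ(μ-λ)) = 46.24/(13.0×6.20) = 0.5737
Step 4: W = 1/(μ-λ) = 1/6.20 = 0.1613
Step 5: Wq = λ/(μ(μ-λ)) = 6.8/(13.0×6.20) = 0.08437
Step 6: P(0) = 1-ρ = 0.4769
Verify: L = λW = 6.8×0.1613 = 1.0968 ✔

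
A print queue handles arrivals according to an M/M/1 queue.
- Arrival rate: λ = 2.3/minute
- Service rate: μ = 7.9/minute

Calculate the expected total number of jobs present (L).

ρ = λ/μ = 2.3/7.9 = 0.2911
For M/M/1: L = λ/(μ-λ)
L = 2.3/(7.9-2.3) = 2.3/5.60
L = 0.4107 jobs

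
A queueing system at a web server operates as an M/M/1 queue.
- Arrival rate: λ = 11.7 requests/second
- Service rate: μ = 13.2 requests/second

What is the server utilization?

Server utilization: ρ = λ/μ
ρ = 11.7/13.2 = 0.8864
The server is busy 88.64% of the time.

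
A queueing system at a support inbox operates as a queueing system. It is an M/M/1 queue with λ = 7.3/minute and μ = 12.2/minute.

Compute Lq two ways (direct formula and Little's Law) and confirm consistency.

Method 1 (direct): Lq = λ²/(μ(μ-λ)) = 53.29/(12.2 × 4.90) = 0.8914

Method 2 (Little's Law):
W = 1/(μ-λ) = 1/4.90 = 0.20408
Wq = W - 1/μ = 0.20408 - 0.081967 = 0.12211
Lq = λWq = 7.3 × 0.12211 = 0.8914 ✔ (matches Method 1)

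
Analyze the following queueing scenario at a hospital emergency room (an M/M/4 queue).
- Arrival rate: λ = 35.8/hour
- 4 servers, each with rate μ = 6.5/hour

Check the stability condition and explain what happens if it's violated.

Stability requires ρ = λ/(cμ) < 1
ρ = 35.8/(4 × 6.5) = 35.8/26.00 = 1.3769
Since 1.3769 ≥ 1, the system is UNSTABLE.
Need c > λ/μ = 35.8/6.5 = 5.51.
Minimum servers needed: c = 6.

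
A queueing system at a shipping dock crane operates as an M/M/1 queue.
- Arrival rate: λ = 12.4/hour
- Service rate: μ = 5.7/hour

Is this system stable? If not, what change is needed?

Stability requires ρ = λ/(cμ) < 1
ρ = 12.4/(1 × 5.7) = 12.4/5.70 = 2.1754
Since 2.1754 ≥ 1, the system is UNSTABLE.
Queue grows without bound. Need μ > λ = 12.4.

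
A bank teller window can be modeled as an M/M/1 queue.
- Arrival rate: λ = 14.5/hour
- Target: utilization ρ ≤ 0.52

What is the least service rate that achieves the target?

ρ = λ/μ, so μ = λ/ρ
μ ≥ 14.5/0.52 = 27.8846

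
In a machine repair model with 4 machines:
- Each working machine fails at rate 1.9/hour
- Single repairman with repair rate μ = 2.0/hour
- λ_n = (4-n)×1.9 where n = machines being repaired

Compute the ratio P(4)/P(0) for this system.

P(4)/P(0) = ∏_{i=0}^{4-1} λ_i/μ_{i+1}
= (4-0)×1.9/2.0 × (4-1)×1.9/2.0 × (4-2)×1.9/2.0 × (4-3)×1.9/2.0
= 19.5481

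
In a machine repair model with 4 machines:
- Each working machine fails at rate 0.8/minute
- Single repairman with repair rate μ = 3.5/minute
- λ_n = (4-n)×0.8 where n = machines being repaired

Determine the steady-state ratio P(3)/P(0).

P(3)/P(0) = ∏_{i=0}^{3-1} λ_i/μ_{i+1}
= (4-0)×0.8/3.5 × (4-1)×0.8/3.5 × (4-2)×0.8/3.5
= 0.2866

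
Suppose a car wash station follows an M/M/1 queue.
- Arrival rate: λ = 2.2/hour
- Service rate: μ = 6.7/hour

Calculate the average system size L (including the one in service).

ρ = λ/μ = 2.2/6.7 = 0.3284
For M/M/1: L = λ/(μ-λ)
L = 2.2/(6.7-2.2) = 2.2/4.50
L = 0.4889 cars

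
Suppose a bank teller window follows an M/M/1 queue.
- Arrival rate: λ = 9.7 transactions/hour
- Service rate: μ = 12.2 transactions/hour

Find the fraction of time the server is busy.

Server utilization: ρ = λ/μ
ρ = 9.7/12.2 = 0.7951
The server is busy 79.51% of the time.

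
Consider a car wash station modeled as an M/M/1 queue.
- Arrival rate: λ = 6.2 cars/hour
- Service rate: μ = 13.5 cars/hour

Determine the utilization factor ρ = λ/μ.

Server utilization: ρ = λ/μ
ρ = 6.2/13.5 = 0.4593
The server is busy 45.93% of the time.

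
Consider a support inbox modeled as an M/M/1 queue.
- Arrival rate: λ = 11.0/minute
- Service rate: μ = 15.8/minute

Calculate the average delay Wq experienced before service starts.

First, compute utilization: ρ = λ/μ = 11.0/15.8 = 0.6962
For M/M/1: Wq = λ/(μ(μ-λ))
Wq = 11.0/(15.8 × (15.8-11.0))
Wq = 11.0/(15.8 × 4.80)
Wq = 0.1450 minutes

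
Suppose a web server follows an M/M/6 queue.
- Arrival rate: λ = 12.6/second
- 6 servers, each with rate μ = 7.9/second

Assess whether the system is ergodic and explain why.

Stability requires ρ = λ/(cμ) < 1
ρ = 12.6/(6 × 7.9) = 12.6/47.40 = 0.2658
Since 0.2658 < 1, the system is STABLE.
The servers are busy 26.58% of the time.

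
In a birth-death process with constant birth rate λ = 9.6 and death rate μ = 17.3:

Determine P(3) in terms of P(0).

For constant rates: P(n)/P(0) = (λ/μ)^n
P(3)/P(0) = (9.6/17.3)^3 = 0.5549^3 = 0.1709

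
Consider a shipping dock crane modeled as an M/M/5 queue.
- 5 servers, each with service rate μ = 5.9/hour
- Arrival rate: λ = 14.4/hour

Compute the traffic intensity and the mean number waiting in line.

Traffic intensity: ρ = λ/(cμ) = 14.4/(5×5.9) = 0.4881
Since ρ = 0.4881 < 1, system is stable.
Offered load a = λ/μ = cρ = 14.4/5.9 = 2.4407
P₀ = [ Σₙ₌₀^4 aⁿ/n! + a^5/(5!(1-ρ)) ]⁻¹
Σ = a^0/0! + a^1/1! + a^2/2! + a^3/3! + a^4/4! = 1.0000 + 2.4407 + 2.9785 + 2.4231 + 1.4785 = 10.3208
a^5/(5!(1-ρ)) = 86.6069/(120 × 0.51186) = 1.4100
P₀ = 1/(10.3208 + 1.4100) = 0.08525
Lq = P₀·a^5·ρ / (5!(1-ρ)²) = 0.08525 × 86.6069 × 0.4881 / (120 × 0.2620) = 0.1146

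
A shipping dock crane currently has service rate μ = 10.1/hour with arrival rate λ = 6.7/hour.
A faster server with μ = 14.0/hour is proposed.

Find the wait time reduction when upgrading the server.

System 1: ρ₁ = 6.7/10.1 = 0.6634, W₁ = 1/(10.1-6.7) = 0.2941
System 2: ρ₂ = 6.7/14.0 = 0.4786, W₂ = 1/(14.0-6.7) = 0.1370
Improvement: (W₁-W₂)/W₁ = (0.2941-0.1370)/0.2941 = 53.42%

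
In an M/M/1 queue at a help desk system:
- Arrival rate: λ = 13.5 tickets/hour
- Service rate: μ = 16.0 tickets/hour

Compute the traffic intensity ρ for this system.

Server utilization: ρ = λ/μ
ρ = 13.5/16.0 = 0.8438
The server is busy 84.38% of the time.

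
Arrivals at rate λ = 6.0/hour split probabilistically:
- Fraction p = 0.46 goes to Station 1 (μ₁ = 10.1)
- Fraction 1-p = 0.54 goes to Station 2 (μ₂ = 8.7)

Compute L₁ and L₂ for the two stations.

Effective rates: λ₁ = 6.0×0.46 = 2.76, λ₂ = 6.0×0.54 = 3.24
Station 1: ρ₁ = 2.76/10.1 = 0.27327, L₁ = ρ₁/(1-ρ₁) = 0.27327/(1-0.27327) = 0.3760
Station 2: ρ₂ = 3.24/8.7 = 0.3724, L₂ = ρ₂/(1-ρ₂) = 0.3724/(1-0.3724) = 0.5934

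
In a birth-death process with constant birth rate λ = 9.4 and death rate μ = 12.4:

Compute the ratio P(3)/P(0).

For constant rates: P(n)/P(0) = (λ/μ)^n
P(3)/P(0) = (9.4/12.4)^3 = 0.75806^3 = 0.4356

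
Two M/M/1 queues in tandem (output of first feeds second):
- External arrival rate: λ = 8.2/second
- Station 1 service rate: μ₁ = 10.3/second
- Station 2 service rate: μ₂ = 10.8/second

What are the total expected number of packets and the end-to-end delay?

By Jackson's theorem, each station behaves as independent M/M/1.
Station 1: ρ₁ = 8.2/10.3 = 0.7961, L₁ = ρ₁/(1-ρ₁) = λ/(μ₁-λ) = 8.2/2.10 = 3.9048
Station 2: ρ₂ = 8.2/10.8 = 0.7593, L₂ = ρ₂/(1-ρ₂) = λ/(μ₂-λ) = 8.2/2.60 = 3.1538
Total: L = L₁ + L₂ = 3.9048 + 3.1538 = 7.0586
W = L/λ = 7.0586/8.2 = 0.8608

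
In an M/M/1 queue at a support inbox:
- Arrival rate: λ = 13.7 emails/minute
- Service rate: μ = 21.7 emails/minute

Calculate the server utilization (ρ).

Server utilization: ρ = λ/μ
ρ = 13.7/21.7 = 0.6313
The server is busy 63.13% of the time.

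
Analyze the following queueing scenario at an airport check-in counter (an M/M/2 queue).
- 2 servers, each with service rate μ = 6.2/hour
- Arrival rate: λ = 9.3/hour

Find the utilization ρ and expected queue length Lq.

Traffic intensity: ρ = λ/(cμ) = 9.3/(2×6.2) = 0.7500
Since ρ = 0.7500 < 1, system is stable.
Offered load a = λ/μ = cρ = 9.3/6.2 = 1.5000
P₀ = [ Σₙ₌₀^1 aⁿ/n! + a^2/(2!(1-ρ)) ]⁻¹
Σ = a^0/0! + a^1/1! = 1.0000 + 1.5000 = 2.5000
a^2/(2!(1-ρ)) = 2.2500/(2 × 0.2500) = 4.5000
P₀ = 1/(2.5000 + 4.5000) = 0.1429
Lq = P₀·a^2·ρ / (2!(1-ρ)²) = 0.14286 × 2.2500 × 0.75000 / (2 × 0.062500) = 1.9286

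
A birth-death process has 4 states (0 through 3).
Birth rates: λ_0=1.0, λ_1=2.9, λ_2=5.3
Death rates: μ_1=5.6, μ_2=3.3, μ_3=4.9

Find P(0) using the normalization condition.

Ratios P(n)/P(0) = (λ₀···λₙ₋₁)/(μ₁···μₙ):
P(1)/P(0) = (1.0)/(5.6) = 0.1785714
P(2)/P(0) = (1.0×2.9)/(5.6×3.3) = 0.1569264
P(3)/P(0) = (1.0×2.9×5.3)/(5.6×3.3×4.9) = 0.1697367

Normalization: ∑ P(n) = 1
P(0) × (1.000000 + 0.1785714 + 0.1569264 + 0.1697367) = 1
P(0) × 1.505235 = 1
P(0) = 1/1.505235 = 0.6643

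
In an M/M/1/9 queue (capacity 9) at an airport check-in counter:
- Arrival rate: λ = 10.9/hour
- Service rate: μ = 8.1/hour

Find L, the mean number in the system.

ρ = λ/μ = 10.9/8.1 = 1.34568
P₀ = (1-ρ)/(1-ρ^(K+1)) = (1-1.34568)/(1-1.34568^10) = -0.3457/-18.4723 = 0.01871
P_K = P₀×ρ^K = 0.018713 × 1.34568^9 = 0.018713 × 14.4703 = 0.2708
L = ρ[1 - (K+1)ρ^K + Kρ^(K+1)] / [(1-ρ)(1-ρ^(K+1))]
L = 1.34568 × (1 - 10×14.47025 + 9×19.47233) / ((1 - 1.34568) × (1 - 19.47233)) = 6.6485 passengers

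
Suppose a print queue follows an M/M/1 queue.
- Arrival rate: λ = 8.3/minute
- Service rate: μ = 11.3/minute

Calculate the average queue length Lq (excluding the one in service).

ρ = λ/μ = 8.3/11.3 = 0.7345
For M/M/1: Lq = λ²/(μ(μ-λ))
Lq = 68.89/(11.3 × 3.00)
Lq = 2.0322 jobs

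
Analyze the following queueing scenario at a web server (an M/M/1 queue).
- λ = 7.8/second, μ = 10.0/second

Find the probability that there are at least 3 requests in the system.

ρ = λ/μ = 7.8/10.0 = 0.7800
P(N ≥ n) = ρⁿ
P(N ≥ 3) = 0.7800^3
P(N ≥ 3) = 0.4746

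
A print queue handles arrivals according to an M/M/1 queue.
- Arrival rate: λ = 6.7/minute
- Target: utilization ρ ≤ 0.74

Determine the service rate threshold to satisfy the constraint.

ρ = λ/μ, so μ = λ/ρ
μ ≥ 6.7/0.74 = 9.0541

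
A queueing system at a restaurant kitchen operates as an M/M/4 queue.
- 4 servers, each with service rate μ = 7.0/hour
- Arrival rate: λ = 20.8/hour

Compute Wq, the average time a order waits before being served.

Traffic intensity: ρ = λ/(cμ) = 20.8/(4×7.0) = 0.7429
Since ρ = 0.7429 < 1, system is stable.
Offered load a = λ/μ = cρ = 20.8/7.0 = 2.9714
P₀ = [ Σₙ₌₀^3 aⁿ/n! + a^4/(4!(1-ρ)) ]⁻¹
Σ = a^0/0! + a^1/1! + a^2/2! + a^3/3! = 1.00000 + 2.97143 + 4.41469 + 4.37265 = 12.7588
a^4/(4!(1-ρ)) = 77.9581/(24 × 0.257143) = 12.6321
P₀ = 1/(12.7588 + 12.6321) = 0.03938
Lq = P₀·a^4·ρ / (4!(1-ρ)²) = 0.03938 × 77.9581 × 0.7429 / (24 × 0.06612) = 1.4372
Wq = Lq/λ = 1.4372/20.8 = 0.06910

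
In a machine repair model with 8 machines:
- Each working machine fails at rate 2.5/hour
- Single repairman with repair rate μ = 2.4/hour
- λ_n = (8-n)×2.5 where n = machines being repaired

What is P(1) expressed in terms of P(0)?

P(1)/P(0) = ∏_{i=0}^{1-1} λ_i/μ_{i+1}
= (8-0)×2.5/2.4
= 8.3333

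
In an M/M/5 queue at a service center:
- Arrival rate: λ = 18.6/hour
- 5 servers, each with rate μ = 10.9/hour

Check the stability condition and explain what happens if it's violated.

Stability requires ρ = λ/(cμ) < 1
ρ = 18.6/(5 × 10.9) = 18.6/54.50 = 0.3413
Since 0.3413 < 1, the system is STABLE.
The servers are busy 34.13% of the time.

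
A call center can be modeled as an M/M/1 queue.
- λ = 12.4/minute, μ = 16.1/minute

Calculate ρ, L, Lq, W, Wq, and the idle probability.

Step 1: ρ = λ/μ = 12.4/16.1 = 0.7702
Step 2: L = λ/(μ-λ) = 12.4/3.70 = 3.3514
Step 3: Lq = λ²/(μ(μ-λ)) = 153.76/(16.1×3.70) = 2.5812
Step 4: W = 1/(μ-λ) = 1/3.70 = 0.2702703
Step 5: Wq = λ/(μ(μ-λ)) = 12.4/(16.1×3.70) = 0.2082
Step 6: P(0) = 1-ρ = 0.2298
Verify: L = λW = 12.4×0.2702703 = 3.3514 ✔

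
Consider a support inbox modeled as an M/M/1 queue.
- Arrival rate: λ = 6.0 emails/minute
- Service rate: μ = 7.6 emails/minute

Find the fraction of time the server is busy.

Server utilization: ρ = λ/μ
ρ = 6.0/7.6 = 0.7895
The server is busy 78.95% of the time.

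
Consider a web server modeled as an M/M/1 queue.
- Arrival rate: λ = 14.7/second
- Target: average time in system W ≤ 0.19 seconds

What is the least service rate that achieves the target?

For M/M/1: W = 1/(μ-λ)
Need W ≤ 0.19, so 1/(μ-λ) ≤ 0.19
μ - λ ≥ 1/0.19 = 5.2632
μ ≥ 14.7 + 5.2632 = 19.9632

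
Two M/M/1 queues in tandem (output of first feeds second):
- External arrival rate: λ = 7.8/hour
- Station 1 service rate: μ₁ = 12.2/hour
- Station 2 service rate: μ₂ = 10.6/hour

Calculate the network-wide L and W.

By Jackson's theorem, each station behaves as independent M/M/1.
Station 1: ρ₁ = 7.8/12.2 = 0.6393, L₁ = ρ₁/(1-ρ₁) = λ/(μ₁-λ) = 7.8/4.40 = 1.7727
Station 2: ρ₂ = 7.8/10.6 = 0.7358, L₂ = ρ₂/(1-ρ₂) = λ/(μ₂-λ) = 7.8/2.80 = 2.7857
Total: L = L₁ + L₂ = 1.7727 + 2.7857 = 4.5584
W = L/λ = 4.5584/7.8 = 0.5844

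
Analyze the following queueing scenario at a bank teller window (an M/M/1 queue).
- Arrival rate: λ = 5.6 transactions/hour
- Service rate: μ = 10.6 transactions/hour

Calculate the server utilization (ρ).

Server utilization: ρ = λ/μ
ρ = 5.6/10.6 = 0.5283
The server is busy 52.83% of the time.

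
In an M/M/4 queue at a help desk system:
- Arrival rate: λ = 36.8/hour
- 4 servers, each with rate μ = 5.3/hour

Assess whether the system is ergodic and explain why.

Stability requires ρ = λ/(cμ) < 1
ρ = 36.8/(4 × 5.3) = 36.8/21.20 = 1.7358
Since 1.7358 ≥ 1, the system is UNSTABLE.
Need c > λ/μ = 36.8/5.3 = 6.94.
Minimum servers needed: c = 7.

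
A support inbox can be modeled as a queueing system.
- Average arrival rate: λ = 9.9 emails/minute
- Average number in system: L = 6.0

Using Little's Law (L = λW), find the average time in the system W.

Little's Law: L = λW, so W = L/λ
W = 6.0/9.9 = 0.6061 minutes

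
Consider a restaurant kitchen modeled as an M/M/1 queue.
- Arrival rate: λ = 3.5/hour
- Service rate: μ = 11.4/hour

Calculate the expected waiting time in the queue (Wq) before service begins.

First, compute utilization: ρ = λ/μ = 3.5/11.4 = 0.3070
For M/M/1: Wq = λ/(μ(μ-λ))
Wq = 3.5/(11.4 × (11.4-3.5))
Wq = 3.5/(11.4 × 7.90)
Wq = 0.03886 hours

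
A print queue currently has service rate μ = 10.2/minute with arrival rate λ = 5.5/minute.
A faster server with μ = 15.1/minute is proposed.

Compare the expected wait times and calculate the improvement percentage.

System 1: ρ₁ = 5.5/10.2 = 0.5392, W₁ = 1/(10.2-5.5) = 0.21277
System 2: ρ₂ = 5.5/15.1 = 0.3642, W₂ = 1/(15.1-5.5) = 0.10417
Improvement: (W₁-W₂)/W₁ = (0.21277-0.10417)/0.21277 = 51.04%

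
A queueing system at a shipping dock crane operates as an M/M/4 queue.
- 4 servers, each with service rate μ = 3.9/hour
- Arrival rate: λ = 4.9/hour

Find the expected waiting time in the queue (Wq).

Traffic intensity: ρ = λ/(cμ) = 4.9/(4×3.9) = 0.3141
Since ρ = 0.3141 < 1, system is stable.
Offered load a = λ/μ = cρ = 4.9/3.9 = 1.2564
P₀ = [ Σₙ₌₀^3 aⁿ/n! + a^4/(4!(1-ρ)) ]⁻¹
Σ = a^0/0! + a^1/1! + a^2/2! + a^3/3! = 1.0000 + 1.2564 + 0.78928 + 0.33055 = 3.3762
a^4/(4!(1-ρ)) = 2.4919/(24 × 0.6859) = 0.1514
P₀ = 1/(3.3762 + 0.1514) = 0.2835
Lq = P₀·a^4·ρ / (4!(1-ρ)²) = 0.2835 × 2.4919 × 0.3141 / (24 × 0.4705) = 0.01965
Wq = Lq/λ = 0.01965/4.9 = 0.004010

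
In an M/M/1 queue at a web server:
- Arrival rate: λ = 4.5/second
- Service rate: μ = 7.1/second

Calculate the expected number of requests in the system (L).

ρ = λ/μ = 4.5/7.1 = 0.6338
For M/M/1: L = λ/(μ-λ)
L = 4.5/(7.1-4.5) = 4.5/2.60
L = 1.7308 requests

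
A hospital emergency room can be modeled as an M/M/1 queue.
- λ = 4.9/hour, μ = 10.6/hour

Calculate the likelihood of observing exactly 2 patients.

ρ = λ/μ = 4.9/10.6 = 0.4623
P(n) = (1-ρ)ρⁿ
P(2) = (1-0.4623) × 0.4623^2
P(2) = 0.5377 × 0.2137
P(2) = 0.1149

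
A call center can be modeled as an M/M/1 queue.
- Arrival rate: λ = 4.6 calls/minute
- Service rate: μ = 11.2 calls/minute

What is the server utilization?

Server utilization: ρ = λ/μ
ρ = 4.6/11.2 = 0.4107
The server is busy 41.07% of the time.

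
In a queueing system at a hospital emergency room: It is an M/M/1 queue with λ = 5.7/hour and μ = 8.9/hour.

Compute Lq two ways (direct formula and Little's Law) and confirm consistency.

Method 1 (direct): Lq = λ²/(μ(μ-λ)) = 32.49/(8.9 × 3.20) = 1.1408

Method 2 (Little's Law):
W = 1/(μ-λ) = 1/3.20 = 0.31250
Wq = W - 1/μ = 0.31250 - 0.11236 = 0.20014
Lq = λWq = 5.7 × 0.20014 = 1.1408 ✔ (matches Method 1)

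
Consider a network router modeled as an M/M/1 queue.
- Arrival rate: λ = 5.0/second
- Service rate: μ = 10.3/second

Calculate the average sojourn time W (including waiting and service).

First, compute utilization: ρ = λ/μ = 5.0/10.3 = 0.4854
For M/M/1: W = 1/(μ-λ)
W = 1/(10.3-5.0) = 1/5.30
W = 0.1887 seconds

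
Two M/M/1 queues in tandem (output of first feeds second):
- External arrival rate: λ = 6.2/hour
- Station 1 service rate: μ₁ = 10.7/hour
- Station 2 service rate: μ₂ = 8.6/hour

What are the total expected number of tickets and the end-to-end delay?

By Jackson's theorem, each station behaves as independent M/M/1.
Station 1: ρ₁ = 6.2/10.7 = 0.5794, L₁ = ρ₁/(1-ρ₁) = λ/(μ₁-λ) = 6.2/4.50 = 1.3778
Station 2: ρ₂ = 6.2/8.6 = 0.7209, L₂ = ρ₂/(1-ρ₂) = λ/(μ₂-λ) = 6.2/2.40 = 2.5833
Total: L = L₁ + L₂ = 1.3778 + 2.5833 = 3.9611
W = L/λ = 3.9611/6.2 = 0.6389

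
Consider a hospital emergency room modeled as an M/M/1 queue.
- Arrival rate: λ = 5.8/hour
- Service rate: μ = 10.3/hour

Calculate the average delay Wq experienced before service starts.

First, compute utilization: ρ = λ/μ = 5.8/10.3 = 0.5631
For M/M/1: Wq = λ/(μ(μ-λ))
Wq = 5.8/(10.3 × (10.3-5.8))
Wq = 5.8/(10.3 × 4.50)
Wq = 0.1251 hours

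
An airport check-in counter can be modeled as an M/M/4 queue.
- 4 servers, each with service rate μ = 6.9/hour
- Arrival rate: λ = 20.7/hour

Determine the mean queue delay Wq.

Traffic intensity: ρ = λ/(cμ) = 20.7/(4×6.9) = 0.7500
Since ρ = 0.7500 < 1, system is stable.
Offered load a = λ/μ = cρ = 20.7/6.9 = 3.0000
P₀ = [ Σₙ₌₀^3 aⁿ/n! + a^4/(4!(1-ρ)) ]⁻¹
Σ = a^0/0! + a^1/1! + a^2/2! + a^3/3! = 1.0000 + 3.0000 + 4.5000 + 4.5000 = 13.0000
a^4/(4!(1-ρ)) = 81.0000/(24 × 0.2500) = 13.5000
P₀ = 1/(13.0000 + 13.5000) = 0.03774
Lq = P₀·a^4·ρ / (4!(1-ρ)²) = 0.037736 × 81.0000 × 0.75000 / (24 × 0.062500) = 1.5283
Wq = Lq/λ = 1.5283/20.7 = 0.07383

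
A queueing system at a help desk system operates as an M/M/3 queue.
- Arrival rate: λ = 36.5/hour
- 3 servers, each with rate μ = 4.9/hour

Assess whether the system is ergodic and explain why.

Stability requires ρ = λ/(cμ) < 1
ρ = 36.5/(3 × 4.9) = 36.5/14.70 = 2.4830
Since 2.4830 ≥ 1, the system is UNSTABLE.
Need c > λ/μ = 36.5/4.9 = 7.45.
Minimum servers needed: c = 8.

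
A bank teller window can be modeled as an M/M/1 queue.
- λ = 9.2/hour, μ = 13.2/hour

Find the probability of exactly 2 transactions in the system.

ρ = λ/μ = 9.2/13.2 = 0.6970
P(n) = (1-ρ)ρⁿ
P(2) = (1-0.6970) × 0.6970^2
P(2) = 0.3030 × 0.4858
P(2) = 0.1472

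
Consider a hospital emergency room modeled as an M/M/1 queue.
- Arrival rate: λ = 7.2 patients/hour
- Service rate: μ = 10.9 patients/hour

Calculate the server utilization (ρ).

Server utilization: ρ = λ/μ
ρ = 7.2/10.9 = 0.6606
The server is busy 66.06% of the time.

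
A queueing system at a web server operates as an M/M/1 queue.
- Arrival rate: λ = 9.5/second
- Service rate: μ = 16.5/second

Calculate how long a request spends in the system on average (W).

First, compute utilization: ρ = λ/μ = 9.5/16.5 = 0.5758
For M/M/1: W = 1/(μ-λ)
W = 1/(16.5-9.5) = 1/7.00
W = 0.1429 seconds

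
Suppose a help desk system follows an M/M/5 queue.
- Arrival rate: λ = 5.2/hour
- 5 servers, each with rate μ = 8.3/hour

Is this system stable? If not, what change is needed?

Stability requires ρ = λ/(cμ) < 1
ρ = 5.2/(5 × 8.3) = 5.2/41.50 = 0.1253
Since 0.1253 < 1, the system is STABLE.
The servers are busy 12.53% of the time.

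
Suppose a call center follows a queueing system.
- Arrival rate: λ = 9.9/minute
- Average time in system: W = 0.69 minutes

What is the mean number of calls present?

Little's Law: L = λW
L = 9.9 × 0.69 = 6.8310 calls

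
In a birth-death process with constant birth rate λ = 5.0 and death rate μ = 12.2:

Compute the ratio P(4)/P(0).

For constant rates: P(n)/P(0) = (λ/μ)^n
P(4)/P(0) = (5.0/12.2)^4 = 0.40984^4 = 0.02821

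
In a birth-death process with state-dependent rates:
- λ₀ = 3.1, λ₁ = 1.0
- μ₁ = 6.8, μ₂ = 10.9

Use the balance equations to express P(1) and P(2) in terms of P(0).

Balance equations:
State 0: λ₀P₀ = μ₁P₁ → P₁ = (λ₀/μ₁)P₀ = (3.1/6.8)P₀ = 0.4559P₀
State 1: P₂ = (λ₀λ₁)/(μ₁μ₂)P₀ = (3.1×1.0)/(6.8×10.9)P₀ = 0.04182P₀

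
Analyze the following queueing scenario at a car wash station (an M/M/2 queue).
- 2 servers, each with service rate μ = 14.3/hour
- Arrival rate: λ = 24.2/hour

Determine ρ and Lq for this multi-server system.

Traffic intensity: ρ = λ/(cμ) = 24.2/(2×14.3) = 0.8462
Since ρ = 0.8462 < 1, system is stable.
Offered load a = λ/μ = cρ = 24.2/14.3 = 1.6923
P₀ = [ Σₙ₌₀^1 aⁿ/n! + a^2/(2!(1-ρ)) ]⁻¹
Σ = a^0/0! + a^1/1! = 1.0000 + 1.6923 = 2.6923
a^2/(2!(1-ρ)) = 2.86391/(2 × 0.153846) = 9.3077
P₀ = 1/(2.6923 + 9.3077) = 0.08333
Lq = P₀·a^2·ρ / (2!(1-ρ)²) = 0.0833333 × 2.86391 × 0.846154 / (2 × 0.0236686) = 4.2660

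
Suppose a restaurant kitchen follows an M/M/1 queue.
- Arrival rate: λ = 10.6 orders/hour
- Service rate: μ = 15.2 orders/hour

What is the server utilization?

Server utilization: ρ = λ/μ
ρ = 10.6/15.2 = 0.6974
The server is busy 69.74% of the time.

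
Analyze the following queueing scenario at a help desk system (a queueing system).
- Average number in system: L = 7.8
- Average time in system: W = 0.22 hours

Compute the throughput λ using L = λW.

Little's Law: L = λW, so λ = L/W
λ = 7.8/0.22 = 35.4545 tickets/hour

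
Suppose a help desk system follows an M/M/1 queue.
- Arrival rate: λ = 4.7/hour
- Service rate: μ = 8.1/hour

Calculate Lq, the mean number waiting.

ρ = λ/μ = 4.7/8.1 = 0.5802
For M/M/1: Lq = λ²/(μ(μ-λ))
Lq = 22.09/(8.1 × 3.40)
Lq = 0.8021 tickets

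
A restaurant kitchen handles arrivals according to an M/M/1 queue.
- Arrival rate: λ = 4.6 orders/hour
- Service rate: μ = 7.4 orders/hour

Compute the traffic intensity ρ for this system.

Server utilization: ρ = λ/μ
ρ = 4.6/7.4 = 0.6216
The server is busy 62.16% of the time.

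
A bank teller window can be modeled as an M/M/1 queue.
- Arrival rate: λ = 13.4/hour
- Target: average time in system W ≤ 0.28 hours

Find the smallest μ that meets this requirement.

For M/M/1: W = 1/(μ-λ)
Need W ≤ 0.28, so 1/(μ-λ) ≤ 0.28
μ - λ ≥ 1/0.28 = 3.5714
μ ≥ 13.4 + 3.5714 = 16.9714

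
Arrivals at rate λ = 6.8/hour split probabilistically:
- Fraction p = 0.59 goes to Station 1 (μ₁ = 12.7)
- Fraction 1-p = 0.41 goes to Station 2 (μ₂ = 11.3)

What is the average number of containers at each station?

Effective rates: λ₁ = 6.8×0.59 = 4.012, λ₂ = 6.8×0.41 = 2.788
Station 1: ρ₁ = 4.012/12.7 = 0.3159, L₁ = ρ₁/(1-ρ₁) = 0.3159/(1-0.3159) = 0.4618
Station 2: ρ₂ = 2.788/11.3 = 0.2467, L₂ = ρ₂/(1-ρ₂) = 0.2467/(1-0.2467) = 0.3275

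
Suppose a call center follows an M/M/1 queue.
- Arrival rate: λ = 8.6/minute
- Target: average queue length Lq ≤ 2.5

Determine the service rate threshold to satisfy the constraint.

For M/M/1: Lq = λ²/(μ(μ-λ))
Need Lq ≤ 2.5, i.e. μ(μ-λ) ≥ λ²/2.5
μ² - 8.6μ - 73.96/2.5 ≥ 0  →  μ² - 8.6μ - 29.5840 ≥ 0
Quadratic formula (positive root): μ = [λ + √(λ² + 4×29.5840)]/2
Discriminant: 73.96 + 4×29.5840 = 192.2960, √192.2960 = 13.86708
μ ≥ (8.6 + 13.86708)/2 = 11.2335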